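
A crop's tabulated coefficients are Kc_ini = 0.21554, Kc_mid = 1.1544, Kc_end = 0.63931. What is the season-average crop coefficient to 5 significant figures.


Approach: apply a simple seasonal average, Kc_avg = (Kc_ini + Kc_mid + Kc_end)/3.
Kc_avg = (0.21554 + 1.1544 + 0.63931)/3 = 0.66975
Therefore the season-average crop coefficient = 0.66975.


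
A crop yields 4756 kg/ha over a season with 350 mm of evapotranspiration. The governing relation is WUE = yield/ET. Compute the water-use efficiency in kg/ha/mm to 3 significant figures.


WUE = 4756 / 350 = 13.6 kg/ha/mm
Therefore the water-use efficiency = 13.6 kg/ha/mm.


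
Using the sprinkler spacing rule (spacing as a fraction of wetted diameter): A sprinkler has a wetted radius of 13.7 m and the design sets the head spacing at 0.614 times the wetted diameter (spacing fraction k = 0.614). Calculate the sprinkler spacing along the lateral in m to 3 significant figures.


Approach: apply the sprinkler spacing rule (spacing as a fraction of wetted diameter), S = k*(2*R).
S = 0.614 * (2 * 13.7) = 16.8 m
Therefore the sprinkler spacing along the lateral = 16.8 m.


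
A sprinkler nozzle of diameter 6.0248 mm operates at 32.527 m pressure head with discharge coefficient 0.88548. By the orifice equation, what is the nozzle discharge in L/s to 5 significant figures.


Approach: apply the orifice equation, Q = Cd*A*sqrt(2*g*h), A = pi*(d/2)^2.
A = pi*(6.0248e-3/2)^2 = 2.850855e-05 m^2
Q = 0.88548 * 2.850855e-05 * sqrt(2*9.81*32.527) * 1000 = 0.63771 L/s
Therefore the nozzle discharge = 0.63771 L/s.


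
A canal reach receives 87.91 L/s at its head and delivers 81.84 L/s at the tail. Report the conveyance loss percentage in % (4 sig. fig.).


Approach: apply the conveyance loss ratio, loss% = ((Q_head - Q_tail)/Q_head)*100.
loss = ((87.91 - 81.84)/87.91)*100 = 6.905 %
Therefore the conveyance loss percentage = 6.905 %.


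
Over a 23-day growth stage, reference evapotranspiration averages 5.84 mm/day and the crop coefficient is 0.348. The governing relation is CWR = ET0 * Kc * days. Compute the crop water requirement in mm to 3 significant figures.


CWR = 5.84 * 0.348 * 23 = 46.7 mm
Therefore the crop water requirement = 46.7 mm.


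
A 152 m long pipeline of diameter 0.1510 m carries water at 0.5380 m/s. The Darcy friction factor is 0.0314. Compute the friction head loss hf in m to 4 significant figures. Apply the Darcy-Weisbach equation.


Approach: apply the Darcy-Weisbach equation, hf = f*(L/D)*(v^2/(2g)).
hf = 0.0314 * (152/0.1510) * (0.5380^2 / (2*9.81))
hf = 0.4663 m
Therefore the friction head loss hf = 0.4663 m.


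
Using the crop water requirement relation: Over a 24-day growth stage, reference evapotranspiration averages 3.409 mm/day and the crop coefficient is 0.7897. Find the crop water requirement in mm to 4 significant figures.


Approach: apply the crop water requirement relation, CWR = ET0 * Kc * days.
CWR = 3.409 * 0.7897 * 24 = 64.61 mm
Therefore the crop water requirement = 64.61 mm.


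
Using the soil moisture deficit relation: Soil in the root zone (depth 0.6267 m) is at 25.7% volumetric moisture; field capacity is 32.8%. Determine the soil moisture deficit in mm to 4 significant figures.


Approach: apply the soil moisture deficit relation, SMD = (FC - theta)/100 * depth * 1000.
SMD = (32.8 - 25.7)/100 * 0.6267 * 1000 = 44.50 mm
Therefore the soil moisture deficit = 44.50 mm.


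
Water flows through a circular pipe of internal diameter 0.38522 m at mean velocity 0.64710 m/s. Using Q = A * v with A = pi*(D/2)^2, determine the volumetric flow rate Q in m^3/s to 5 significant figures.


A = pi*(0.38522/2)^2 = 0.1165487 m^2
Q = 0.1165487 * 0.64710 = 0.075419 m^3/s
Therefore the volumetric flow rate Q = 0.075419 m^3/s.


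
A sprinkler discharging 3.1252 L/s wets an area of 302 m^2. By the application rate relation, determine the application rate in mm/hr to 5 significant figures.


Approach: apply the application rate relation, rate = (Q/A)*3600.
rate = (3.1252 / 302) * 3600 = 37.254 mm/hr
Therefore the application rate = 37.254 mm/hr.


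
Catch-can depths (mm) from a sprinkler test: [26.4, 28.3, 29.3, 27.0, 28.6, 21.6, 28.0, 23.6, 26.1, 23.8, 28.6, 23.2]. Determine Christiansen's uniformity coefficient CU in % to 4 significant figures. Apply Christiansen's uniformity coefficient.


Approach: apply Christiansen's uniformity coefficient, CU = (1 - mean_abs_deviation/mean)*100.
mean = 26.2083 mm
mean |d_i - mean| = 2.12361 mm
CU = (1 - 2.12361/26.2083)*100 = 91.90 %
Therefore Christiansen's uniformity coefficient CU = 91.90 %.


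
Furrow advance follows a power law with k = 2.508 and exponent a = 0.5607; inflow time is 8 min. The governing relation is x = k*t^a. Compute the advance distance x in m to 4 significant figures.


x = 2.508 * 8^0.5607 = 8.048 m
Therefore the advance distance x = 8.048 m.


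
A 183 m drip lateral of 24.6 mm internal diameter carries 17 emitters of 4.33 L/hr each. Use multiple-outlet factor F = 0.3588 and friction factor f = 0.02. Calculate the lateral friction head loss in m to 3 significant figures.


Approach: apply Darcy-Weisbach with the multiple-outlet F-factor, Q = n*q/(3600*1000) m^3/s; v = Q/A; hf = F*f*(L/D)*(v^2/(2g)).
Q = 17*4.33/(3600*1000) = 2.0447e-05 m^3/s
A = pi*(24.6e-3/2)^2 = 4.7529e-04 m^2, so v = Q/A = 0.043020 m/s
hf = 0.3588*0.02*(183/0.0246)*(0.043020^2/(2*9.81)) = 0.00504 m
Therefore the lateral friction head loss = 0.00504 m.


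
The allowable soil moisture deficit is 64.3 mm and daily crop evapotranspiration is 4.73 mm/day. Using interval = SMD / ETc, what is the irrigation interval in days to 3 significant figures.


interval = 64.3 / 4.73 = 13.6 days
Therefore the irrigation interval = 13.6 days.


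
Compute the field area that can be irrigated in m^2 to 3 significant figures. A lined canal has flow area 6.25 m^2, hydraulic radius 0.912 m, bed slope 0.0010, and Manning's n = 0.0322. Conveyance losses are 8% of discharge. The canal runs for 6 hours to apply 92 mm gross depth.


Approach: apply Manning's equation with a conveyance and depth budget, Q = (1/n)*A*R^(2/3)*S^(1/2); Q_field = Q*(1-loss); Area = Q_field*t/(d/1000).
Step 1 — canal discharge (Manning's equation):
  Q = (1/0.0322) * 6.25 * 0.912^(2/3) * 0.0010^(1/2) = 5.7724 m^3/s
Step 2 — delivered flow: Q_field = 5.7724*(1 - 8/100) = 5.3106 m^3/s
Step 3 — volume delivered: V = 5.3106 * 6*3600 = 114710 m^3
Step 4 — area served: A = V / (depth/1000) = 114710 / 0.092 = 1250000 m^2
Therefore the field area that can be irrigated = 1250000 m^2.


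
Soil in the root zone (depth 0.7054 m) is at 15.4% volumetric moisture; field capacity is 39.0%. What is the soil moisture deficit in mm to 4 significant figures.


Approach: apply the soil moisture deficit relation, SMD = (FC - theta)/100 * depth * 1000.
SMD = (39.0 - 15.4)/100 * 0.7054 * 1000 = 166.5 mm
Therefore the soil moisture deficit = 166.5 mm.


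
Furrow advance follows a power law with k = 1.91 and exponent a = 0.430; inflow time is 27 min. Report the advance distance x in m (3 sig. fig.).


Approach: apply the power-law advance function, x = k*t^a.
x = 1.91 * 27^0.430 = 7.88 m
Therefore the advance distance x = 7.88 m.


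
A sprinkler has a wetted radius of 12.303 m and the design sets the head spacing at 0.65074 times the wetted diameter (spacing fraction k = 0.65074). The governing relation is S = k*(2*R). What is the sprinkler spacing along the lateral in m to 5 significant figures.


S = 0.65074 * (2 * 12.303) = 16.012 m
Therefore the sprinkler spacing along the lateral = 16.012 m.


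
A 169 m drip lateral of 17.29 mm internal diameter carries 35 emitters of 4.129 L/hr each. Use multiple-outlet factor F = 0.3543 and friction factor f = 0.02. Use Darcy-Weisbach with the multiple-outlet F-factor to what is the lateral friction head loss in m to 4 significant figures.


Approach: apply Darcy-Weisbach with the multiple-outlet F-factor, Q = n*q/(3600*1000) m^3/s; v = Q/A; hf = F*f*(L/D)*(v^2/(2g)).
Q = 35*4.129/(3600*1000) = 4.01431e-05 m^3/s
A = pi*(17.29e-3/2)^2 = 2.34790e-04 m^2, so v = Q/A = 0.170974 m/s
hf = 0.3543*0.02*(169/0.01729)*(0.170974^2/(2*9.81)) = 0.1032 m
Therefore the lateral friction head loss = 0.1032 m.


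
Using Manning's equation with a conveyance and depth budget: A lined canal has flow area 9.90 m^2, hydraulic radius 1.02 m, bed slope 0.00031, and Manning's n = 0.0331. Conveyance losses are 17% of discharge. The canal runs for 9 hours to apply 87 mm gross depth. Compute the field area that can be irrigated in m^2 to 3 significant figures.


Approach: apply Manning's equation with a conveyance and depth budget, Q = (1/n)*A*R^(2/3)*S^(1/2); Q_field = Q*(1-loss); Area = Q_field*t/(d/1000).
Step 1 — canal discharge (Manning's equation):
  Q = (1/0.0331) * 9.90 * 1.02^(2/3) * 0.00031^(1/2) = 5.3361 m^3/s
Step 2 — delivered flow: Q_field = 5.3361*(1 - 17/100) = 4.4289 m^3/s
Step 3 — volume delivered: V = 4.4289 * 9*3600 = 143500 m^3
Step 4 — area served: A = V / (depth/1000) = 143500 / 0.087 = 1650000 m^2
Therefore the field area that can be irrigated = 1650000 m^2.


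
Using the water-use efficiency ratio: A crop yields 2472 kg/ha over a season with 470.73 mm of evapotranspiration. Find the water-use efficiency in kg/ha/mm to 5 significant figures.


Approach: apply the water-use efficiency ratio, WUE = yield/ET.
WUE = 2472 / 470.73 = 5.2514 kg/ha/mm
Therefore the water-use efficiency = 5.2514 kg/ha/mm.


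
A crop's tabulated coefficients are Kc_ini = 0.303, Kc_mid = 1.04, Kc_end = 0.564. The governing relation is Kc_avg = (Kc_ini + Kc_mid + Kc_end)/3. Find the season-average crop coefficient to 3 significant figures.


Kc_avg = (0.303 + 1.04 + 0.564)/3 = 0.636
Therefore the season-average crop coefficient = 0.636.


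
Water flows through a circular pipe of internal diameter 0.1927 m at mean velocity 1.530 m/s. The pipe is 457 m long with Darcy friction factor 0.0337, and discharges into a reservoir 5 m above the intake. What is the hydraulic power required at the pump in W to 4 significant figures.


Approach: apply continuity + Darcy-Weisbach + hydraulic power, Q = A*v; hf = f*(L/D)*(v^2/(2g)); H = static + hf; P = rho*g*Q*H.
Step 1 — flow rate (continuity, Q = A*v):
  A = pi*(0.1927/2)^2 = 0.0291644 m^2
  Q = 0.0291644 * 1.530 = 0.0446216 m^3/s
Step 2 — friction head loss (Darcy-Weisbach):
  hf = 0.0337 * (457/0.1927) * (1.530^2 / (2*9.81))
  hf = 9.53560 m
Step 3 — total head: H = 5 + 9.53560 = 14.5356 m
Step 4 — hydraulic power (P = rho*g*Q*H):
  P = 1000 * 9.81 * 0.0446216 * 14.5356 = 6363 W
Therefore the hydraulic power required at the pump = 6363 W.


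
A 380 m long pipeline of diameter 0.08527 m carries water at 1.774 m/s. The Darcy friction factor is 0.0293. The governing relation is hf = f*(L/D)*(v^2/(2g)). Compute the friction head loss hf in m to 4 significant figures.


hf = 0.0293 * (380/0.08527) * (1.774^2 / (2*9.81))
hf = 20.94 m
Therefore the friction head loss hf = 20.94 m.


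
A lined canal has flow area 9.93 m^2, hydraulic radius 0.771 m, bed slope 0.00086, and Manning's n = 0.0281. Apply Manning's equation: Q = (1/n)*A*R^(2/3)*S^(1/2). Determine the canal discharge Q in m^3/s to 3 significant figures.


Q = (1/0.0281) * 9.93 * 0.771^(2/3) * 0.00086^(1/2) = 8.71 m^3/s
Therefore the canal discharge Q = 8.71 m^3/s.


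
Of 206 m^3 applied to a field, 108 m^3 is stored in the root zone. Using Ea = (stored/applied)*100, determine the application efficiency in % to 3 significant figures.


Ea = (108/206)*100 = 52.4 %
Therefore the application efficiency = 52.4 %.


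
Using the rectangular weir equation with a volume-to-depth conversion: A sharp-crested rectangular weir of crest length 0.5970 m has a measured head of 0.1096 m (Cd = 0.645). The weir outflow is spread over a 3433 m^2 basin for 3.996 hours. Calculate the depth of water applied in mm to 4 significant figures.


Approach: apply the rectangular weir equation with a volume-to-depth conversion, Q = (2/3)*Cd*L*sqrt(2g)*H^1.5; d = Q*t/A * 1000.
Step 1 — weir discharge:
  Q = (2/3)*0.645*0.5970*sqrt(2*9.81)*0.1096^1.5 = 0.0412580 m^3/s
Step 2 — volume: V = 0.0412580 * 3.996*3600 = 593.521 m^3
Step 3 — depth: d = V/A * 1000 = 593.521/3433 * 1000 = 172.9 mm
Therefore the depth of water applied = 172.9 mm.


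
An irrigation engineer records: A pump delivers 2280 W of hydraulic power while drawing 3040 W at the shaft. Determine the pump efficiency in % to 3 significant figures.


Approach: apply the efficiency ratio, eta = (P_out/P_in)*100.
eta = (2280 / 3040) * 100 = 75.0 %
Therefore the pump efficiency = 75.0 %.


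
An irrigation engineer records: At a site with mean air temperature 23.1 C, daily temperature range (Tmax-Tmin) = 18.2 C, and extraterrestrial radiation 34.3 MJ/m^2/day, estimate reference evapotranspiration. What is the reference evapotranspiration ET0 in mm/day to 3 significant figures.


Approach: apply the Hargreaves-Samani method, ET0 = 0.0023*(Tmean+17.8)*sqrt(Tmax-Tmin)*0.408*Ra.
ET0 = 0.0023*(23.1+17.8)*sqrt(18.2)*0.408*34.3 = 5.62 mm/day
Therefore the reference evapotranspiration ET0 = 5.62 mm/day.


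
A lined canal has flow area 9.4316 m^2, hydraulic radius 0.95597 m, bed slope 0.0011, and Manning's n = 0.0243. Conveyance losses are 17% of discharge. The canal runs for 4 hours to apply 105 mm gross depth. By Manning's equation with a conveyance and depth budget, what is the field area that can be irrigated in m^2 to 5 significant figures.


Approach: apply Manning's equation with a conveyance and depth budget, Q = (1/n)*A*R^(2/3)*S^(1/2); Q_field = Q*(1-loss); Area = Q_field*t/(d/1000).
Step 1 — canal discharge (Manning's equation):
  Q = (1/0.0243) * 9.4316 * 0.95597^(2/3) * 0.0011^(1/2) = 12.49218 m^3/s
Step 2 — delivered flow: Q_field = 12.49218*(1 - 17/100) = 10.36851 m^3/s
Step 3 — volume delivered: V = 10.36851 * 4*3600 = 149306.6 m^3
Step 4 — area served: A = V / (depth/1000) = 149306.6 / 0.105 = 1422000 m^2
Therefore the field area that can be irrigated = 1422000 m^2.


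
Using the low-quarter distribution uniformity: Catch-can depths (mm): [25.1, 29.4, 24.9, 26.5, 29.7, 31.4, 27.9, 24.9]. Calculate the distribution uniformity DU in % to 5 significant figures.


Approach: apply the low-quarter distribution uniformity, DU = (mean of lowest quarter of readings / overall mean)*100.
sorted lowest 2 of 8: [24.9, 24.9] -> mean = 24.90000 mm
overall mean = 27.47500 mm
DU = (24.90000/27.47500)*100 = 90.628 %
Therefore the distribution uniformity DU = 90.628 %.


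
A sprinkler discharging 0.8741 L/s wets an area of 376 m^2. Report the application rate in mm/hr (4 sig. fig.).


Approach: apply the application rate relation, rate = (Q/A)*3600.
rate = (0.8741 / 376) * 3600 = 8.369 mm/hr
Therefore the application rate = 8.369 mm/hr.


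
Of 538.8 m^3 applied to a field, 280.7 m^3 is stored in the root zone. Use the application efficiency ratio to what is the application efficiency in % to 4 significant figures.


Approach: apply the application efficiency ratio, Ea = (stored/applied)*100.
Ea = (280.7/538.8)*100 = 52.10 %
Therefore the application efficiency = 52.10 %.


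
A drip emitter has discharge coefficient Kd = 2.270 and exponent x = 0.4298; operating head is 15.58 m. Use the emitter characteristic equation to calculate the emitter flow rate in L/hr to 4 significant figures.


Approach: apply the emitter characteristic equation, q = Kd * h^x.
q = 2.270 * 15.58^0.4298 = 7.389 L/hr
Therefore the emitter flow rate = 7.389 L/hr.


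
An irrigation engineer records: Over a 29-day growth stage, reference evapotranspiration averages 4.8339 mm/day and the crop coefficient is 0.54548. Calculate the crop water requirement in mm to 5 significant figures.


Approach: apply the crop water requirement relation, CWR = ET0 * Kc * days.
CWR = 4.8339 * 0.54548 * 29 = 76.467 mm
Therefore the crop water requirement = 76.467 mm.


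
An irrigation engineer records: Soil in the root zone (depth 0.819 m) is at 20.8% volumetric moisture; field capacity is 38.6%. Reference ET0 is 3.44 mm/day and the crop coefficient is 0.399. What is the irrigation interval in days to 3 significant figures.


Approach: apply soil-water budget scheduling, SMD = (FC-theta)/100*depth*1000; ETc = ET0*Kc; interval = SMD/ETc.
Step 1 — soil moisture deficit:
  SMD = (38.6 - 20.8)/100 * 0.819 * 1000 = 145.78 mm
Step 2 — daily crop ET (ETc = ET0*Kc):
  ETc = 3.44 * 0.399 = 1.3726 mm/day
Step 3 — irrigation interval (SMD/ETc):
  interval = 145.78 / 1.3726 = 106 days
Therefore the irrigation interval = 106 days.


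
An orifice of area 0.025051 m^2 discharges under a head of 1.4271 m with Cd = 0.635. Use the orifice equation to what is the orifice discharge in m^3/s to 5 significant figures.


Approach: apply the orifice equation, Q = Cd*A*sqrt(2*g*h).
Q = 0.635 * 0.025051 * sqrt(2*9.81*1.4271) = 0.084174 m^3/s
Therefore the orifice discharge = 0.084174 m^3/s.


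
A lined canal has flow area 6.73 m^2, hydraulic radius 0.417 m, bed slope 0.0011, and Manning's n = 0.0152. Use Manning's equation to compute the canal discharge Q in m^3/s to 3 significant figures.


Approach: apply Manning's equation, Q = (1/n)*A*R^(2/3)*S^(1/2).
Q = (1/0.0152) * 6.73 * 0.417^(2/3) * 0.0011^(1/2) = 8.20 m^3/s
Therefore the canal discharge Q = 8.20 m^3/s.


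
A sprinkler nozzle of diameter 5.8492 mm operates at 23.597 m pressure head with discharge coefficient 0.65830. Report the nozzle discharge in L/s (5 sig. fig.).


Approach: apply the orifice equation, Q = Cd*A*sqrt(2*g*h), A = pi*(d/2)^2.
A = pi*(5.8492e-3/2)^2 = 2.687094e-05 m^2
Q = 0.65830 * 2.687094e-05 * sqrt(2*9.81*23.597) * 1000 = 0.38061 L/s
Therefore the nozzle discharge = 0.38061 L/s.


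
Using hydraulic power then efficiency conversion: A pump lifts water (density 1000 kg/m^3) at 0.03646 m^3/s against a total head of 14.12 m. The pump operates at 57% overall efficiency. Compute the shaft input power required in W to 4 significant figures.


Approach: apply hydraulic power then efficiency conversion, P = rho*g*Q*H; P_in = P/eta.
Step 1 — hydraulic power (P = rho*g*Q*H):
  P = 1000 * 9.81 * 0.03646 * 14.12 = 5050.34 W
Step 2 — input power: P_in = P/eta = 5050.34 / 0.57 = 8860 W
Therefore the shaft input power required = 8860 W.


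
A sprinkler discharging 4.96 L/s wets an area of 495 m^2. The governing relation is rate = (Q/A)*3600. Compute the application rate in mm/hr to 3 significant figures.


rate = (4.96 / 495) * 3600 = 36.1 mm/hr
Therefore the application rate = 36.1 mm/hr.


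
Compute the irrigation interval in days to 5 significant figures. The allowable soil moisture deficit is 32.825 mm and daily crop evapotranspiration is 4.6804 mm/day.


Approach: apply the irrigation interval relation, interval = SMD / ETc.
interval = 32.825 / 4.6804 = 7.0133 days
Therefore the irrigation interval = 7.0133 days.


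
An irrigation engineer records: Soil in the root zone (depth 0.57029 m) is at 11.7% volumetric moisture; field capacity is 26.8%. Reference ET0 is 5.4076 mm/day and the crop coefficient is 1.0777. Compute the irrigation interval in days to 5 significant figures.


Approach: apply soil-water budget scheduling, SMD = (FC-theta)/100*depth*1000; ETc = ET0*Kc; interval = SMD/ETc.
Step 1 — soil moisture deficit:
  SMD = (26.8 - 11.7)/100 * 0.57029 * 1000 = 86.11379 mm
Step 2 — daily crop ET (ETc = ET0*Kc):
  ETc = 5.4076 * 1.0777 = 5.827771 mm/day
Step 3 — irrigation interval (SMD/ETc):
  interval = 86.11379 / 5.827771 = 14.776 days
Therefore the irrigation interval = 14.776 days.


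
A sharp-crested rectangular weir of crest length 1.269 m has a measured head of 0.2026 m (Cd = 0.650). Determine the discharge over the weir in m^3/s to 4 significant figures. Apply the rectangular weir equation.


Approach: apply the rectangular weir equation, Q = (2/3)*Cd*L*sqrt(2g)*H^1.5.
Q = (2/3)*0.650*1.269*sqrt(2*9.81)*0.2026^1.5 = 0.2221 m^3/s
Therefore the discharge over the weir = 0.2221 m^3/s.


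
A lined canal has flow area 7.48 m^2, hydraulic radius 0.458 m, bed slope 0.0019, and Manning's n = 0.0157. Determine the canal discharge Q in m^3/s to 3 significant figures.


Approach: apply Manning's equation, Q = (1/n)*A*R^(2/3)*S^(1/2).
Q = (1/0.0157) * 7.48 * 0.458^(2/3) * 0.0019^(1/2) = 12.3 m^3/s
Therefore the canal discharge Q = 12.3 m^3/s.


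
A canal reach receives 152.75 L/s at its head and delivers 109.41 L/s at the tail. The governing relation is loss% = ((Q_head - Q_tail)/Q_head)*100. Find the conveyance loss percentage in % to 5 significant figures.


loss = ((152.75 - 109.41)/152.75)*100 = 28.373 %
Therefore the conveyance loss percentage = 28.373 %.


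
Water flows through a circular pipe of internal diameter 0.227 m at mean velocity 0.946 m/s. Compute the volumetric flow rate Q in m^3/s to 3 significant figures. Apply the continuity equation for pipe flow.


Approach: apply the continuity equation for pipe flow, Q = A * v with A = pi*(D/2)^2.
A = pi*(0.227/2)^2 = 0.040471 m^2
Q = 0.040471 * 0.946 = 0.0383 m^3/s
Therefore the volumetric flow rate Q = 0.0383 m^3/s.


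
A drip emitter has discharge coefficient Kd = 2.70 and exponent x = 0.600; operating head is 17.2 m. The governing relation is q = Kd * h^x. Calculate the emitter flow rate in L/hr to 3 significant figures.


q = 2.70 * 17.2^0.600 = 14.9 L/hr
Therefore the emitter flow rate = 14.9 L/hr.


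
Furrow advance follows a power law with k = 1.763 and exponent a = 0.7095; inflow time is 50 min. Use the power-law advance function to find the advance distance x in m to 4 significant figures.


Approach: apply the power-law advance function, x = k*t^a.
x = 1.763 * 50^0.7095 = 28.29 m
Therefore the advance distance x = 28.29 m.


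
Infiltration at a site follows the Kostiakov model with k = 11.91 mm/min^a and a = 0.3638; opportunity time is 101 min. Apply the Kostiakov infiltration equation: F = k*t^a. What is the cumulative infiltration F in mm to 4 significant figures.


F = 11.91 * 101^0.3638 = 63.84 mm
Therefore the cumulative infiltration F = 63.84 mm.


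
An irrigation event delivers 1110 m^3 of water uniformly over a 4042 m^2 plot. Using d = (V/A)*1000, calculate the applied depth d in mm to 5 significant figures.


d = (1110 / 4042) * 1000 = 274.62 mm
Therefore the applied depth d = 274.62 mm.


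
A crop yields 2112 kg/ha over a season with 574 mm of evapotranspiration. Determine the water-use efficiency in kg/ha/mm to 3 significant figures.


Approach: apply the water-use efficiency ratio, WUE = yield/ET.
WUE = 2112 / 574 = 3.68 kg/ha/mm
Therefore the water-use efficiency = 3.68 kg/ha/mm.


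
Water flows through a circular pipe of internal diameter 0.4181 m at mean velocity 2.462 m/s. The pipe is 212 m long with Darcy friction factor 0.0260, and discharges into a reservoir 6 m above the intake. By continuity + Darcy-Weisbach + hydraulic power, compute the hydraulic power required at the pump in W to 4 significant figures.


Approach: apply continuity + Darcy-Weisbach + hydraulic power, Q = A*v; hf = f*(L/D)*(v^2/(2g)); H = static + hf; P = rho*g*Q*H.
Step 1 — flow rate (continuity, Q = A*v):
  A = pi*(0.4181/2)^2 = 0.137294 m^2
  Q = 0.137294 * 2.462 = 0.338017 m^3/s
Step 2 — friction head loss (Darcy-Weisbach):
  hf = 0.0260 * (212/0.4181) * (2.462^2 / (2*9.81))
  hf = 4.07292 m
Step 3 — total head: H = 6 + 4.07292 = 10.0729 m
Step 4 — hydraulic power (P = rho*g*Q*H):
  P = 1000 * 9.81 * 0.338017 * 10.0729 = 33400 W
Therefore the hydraulic power required at the pump = 33400 W.


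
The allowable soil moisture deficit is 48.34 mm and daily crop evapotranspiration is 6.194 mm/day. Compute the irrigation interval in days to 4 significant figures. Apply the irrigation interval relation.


Approach: apply the irrigation interval relation, interval = SMD / ETc.
interval = 48.34 / 6.194 = 7.804 days
Therefore the irrigation interval = 7.804 days.


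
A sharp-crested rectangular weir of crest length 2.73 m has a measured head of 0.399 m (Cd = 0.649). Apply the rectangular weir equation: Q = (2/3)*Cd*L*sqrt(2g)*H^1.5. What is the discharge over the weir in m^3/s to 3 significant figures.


Q = (2/3)*0.649*2.73*sqrt(2*9.81)*0.399^1.5 = 1.32 m^3/s
Therefore the discharge over the weir = 1.32 m^3/s.


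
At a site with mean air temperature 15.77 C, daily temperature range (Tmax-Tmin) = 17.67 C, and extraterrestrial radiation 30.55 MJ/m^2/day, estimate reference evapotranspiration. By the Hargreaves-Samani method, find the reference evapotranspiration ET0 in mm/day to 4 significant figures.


Approach: apply the Hargreaves-Samani method, ET0 = 0.0023*(Tmean+17.8)*sqrt(Tmax-Tmin)*0.408*Ra.
ET0 = 0.0023*(15.77+17.8)*sqrt(17.67)*0.408*30.55 = 4.045 mm/day
Therefore the reference evapotranspiration ET0 = 4.045 mm/day.


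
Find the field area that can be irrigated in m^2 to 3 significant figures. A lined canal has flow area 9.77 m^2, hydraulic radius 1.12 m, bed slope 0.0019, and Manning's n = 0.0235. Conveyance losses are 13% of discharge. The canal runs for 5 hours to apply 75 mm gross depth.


Approach: apply Manning's equation with a conveyance and depth budget, Q = (1/n)*A*R^(2/3)*S^(1/2); Q_field = Q*(1-loss); Area = Q_field*t/(d/1000).
Step 1 — canal discharge (Manning's equation):
  Q = (1/0.0235) * 9.77 * 1.12^(2/3) * 0.0019^(1/2) = 19.544 m^3/s
Step 2 — delivered flow: Q_field = 19.544*(1 - 13/100) = 17.003 m^3/s
Step 3 — volume delivered: V = 17.003 * 5*3600 = 306060 m^3
Step 4 — area served: A = V / (depth/1000) = 306060 / 0.075 = 4080000 m^2
Therefore the field area that can be irrigated = 4080000 m^2.


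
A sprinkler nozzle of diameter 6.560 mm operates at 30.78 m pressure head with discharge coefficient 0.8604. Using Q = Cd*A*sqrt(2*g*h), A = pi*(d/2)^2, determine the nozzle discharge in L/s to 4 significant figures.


A = pi*(6.560e-3/2)^2 = 3.37985e-05 m^2
Q = 0.8604 * 3.37985e-05 * sqrt(2*9.81*30.78) * 1000 = 0.7146 L/s
Therefore the nozzle discharge = 0.7146 L/s.


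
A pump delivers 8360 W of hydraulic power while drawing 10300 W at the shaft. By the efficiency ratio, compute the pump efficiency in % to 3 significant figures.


Approach: apply the efficiency ratio, eta = (P_out/P_in)*100.
eta = (8360 / 10300) * 100 = 81.2 %
Therefore the pump efficiency = 81.2 %.


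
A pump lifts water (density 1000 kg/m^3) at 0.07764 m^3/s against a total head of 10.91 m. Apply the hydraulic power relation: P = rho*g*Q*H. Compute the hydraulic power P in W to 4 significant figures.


P = 1000 * 9.81 * 0.07764 * 10.91 = 8310 W
Therefore the hydraulic power P = 8310 W.


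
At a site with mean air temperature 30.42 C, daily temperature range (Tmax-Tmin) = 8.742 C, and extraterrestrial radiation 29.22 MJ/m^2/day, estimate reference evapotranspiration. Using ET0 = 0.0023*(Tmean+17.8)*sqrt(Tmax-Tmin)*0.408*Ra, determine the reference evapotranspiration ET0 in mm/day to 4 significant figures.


ET0 = 0.0023*(30.42+17.8)*sqrt(8.742)*0.408*29.22 = 3.909 mm/day
Therefore the reference evapotranspiration ET0 = 3.909 mm/day.


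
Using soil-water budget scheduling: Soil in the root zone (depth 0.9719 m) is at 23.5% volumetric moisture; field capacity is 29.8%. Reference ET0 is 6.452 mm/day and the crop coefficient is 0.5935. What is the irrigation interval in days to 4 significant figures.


Approach: apply soil-water budget scheduling, SMD = (FC-theta)/100*depth*1000; ETc = ET0*Kc; interval = SMD/ETc.
Step 1 — soil moisture deficit:
  SMD = (29.8 - 23.5)/100 * 0.9719 * 1000 = 61.2297 mm
Step 2 — daily crop ET (ETc = ET0*Kc):
  ETc = 6.452 * 0.5935 = 3.82926 mm/day
Step 3 — irrigation interval (SMD/ETc):
  interval = 61.2297 / 3.82926 = 15.99 days
Therefore the irrigation interval = 15.99 days.


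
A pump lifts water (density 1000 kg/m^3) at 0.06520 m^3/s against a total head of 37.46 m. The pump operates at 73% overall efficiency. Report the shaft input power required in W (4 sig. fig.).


Approach: apply hydraulic power then efficiency conversion, P = rho*g*Q*H; P_in = P/eta.
Step 1 — hydraulic power (P = rho*g*Q*H):
  P = 1000 * 9.81 * 0.06520 * 37.46 = 23959.9 W
Step 2 — input power: P_in = P/eta = 23959.9 / 0.73 = 32820 W
Therefore the shaft input power required = 32820 W.


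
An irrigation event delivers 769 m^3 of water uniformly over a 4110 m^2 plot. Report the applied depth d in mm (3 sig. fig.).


Approach: apply depth from volume over area, d = (V/A)*1000.
d = (769 / 4110) * 1000 = 187 mm
Therefore the applied depth d = 187 mm.


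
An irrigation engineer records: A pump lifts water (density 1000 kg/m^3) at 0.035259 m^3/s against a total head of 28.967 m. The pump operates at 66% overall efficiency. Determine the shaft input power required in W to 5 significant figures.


Approach: apply hydraulic power then efficiency conversion, P = rho*g*Q*H; P_in = P/eta.
Step 1 — hydraulic power (P = rho*g*Q*H):
  P = 1000 * 9.81 * 0.035259 * 28.967 = 10019.42 W
Step 2 — input power: P_in = P/eta = 10019.42 / 0.66 = 15181 W
Therefore the shaft input power required = 15181 W.


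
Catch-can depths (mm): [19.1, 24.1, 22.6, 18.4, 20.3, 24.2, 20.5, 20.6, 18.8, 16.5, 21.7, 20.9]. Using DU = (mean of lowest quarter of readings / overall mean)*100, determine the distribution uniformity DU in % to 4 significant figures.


sorted lowest 3 of 12: [16.5, 18.4, 18.8] -> mean = 17.9000 mm
overall mean = 20.6417 mm
DU = (17.9000/20.6417)*100 = 86.72 %
Therefore the distribution uniformity DU = 86.72 %.


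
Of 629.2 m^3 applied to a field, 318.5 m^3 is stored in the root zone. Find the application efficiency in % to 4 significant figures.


Approach: apply the application efficiency ratio, Ea = (stored/applied)*100.
Ea = (318.5/629.2)*100 = 50.62 %
Therefore the application efficiency = 50.62 %.


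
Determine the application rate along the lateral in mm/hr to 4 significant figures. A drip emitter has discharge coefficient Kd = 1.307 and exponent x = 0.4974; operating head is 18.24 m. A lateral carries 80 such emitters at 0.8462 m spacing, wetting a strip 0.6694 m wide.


Approach: apply the emitter equation with a lateral mass balance, q = Kd*h^x; Q = n*q; rate = Q/(n*spacing*width).
Step 1 — single emitter flow (q = Kd*h^x):
  q = 1.307 * 18.24^0.4974 = 5.53999 L/hr
Step 2 — total lateral flow: Q = 80 * 5.53999 = 443.200 L/hr
Step 3 — wetted area: A = 80 * 0.8462 * 0.6694 = 45.3157 m^2
Step 4 — application rate: Q/A = 443.200/45.3157 = 9.780 mm/hr
Therefore the application rate along the lateral = 9.780 mm/hr.


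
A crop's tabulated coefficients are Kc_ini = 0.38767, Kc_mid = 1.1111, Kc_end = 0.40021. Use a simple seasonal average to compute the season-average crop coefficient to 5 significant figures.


Approach: apply a simple seasonal average, Kc_avg = (Kc_ini + Kc_mid + Kc_end)/3.
Kc_avg = (0.38767 + 1.1111 + 0.40021)/3 = 0.63299
Therefore the season-average crop coefficient = 0.63299.


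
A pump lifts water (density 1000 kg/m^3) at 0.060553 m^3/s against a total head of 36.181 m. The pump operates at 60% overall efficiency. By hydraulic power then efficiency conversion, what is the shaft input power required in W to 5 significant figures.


Approach: apply hydraulic power then efficiency conversion, P = rho*g*Q*H; P_in = P/eta.
Step 1 — hydraulic power (P = rho*g*Q*H):
  P = 1000 * 9.81 * 0.060553 * 36.181 = 21492.42 W
Step 2 — input power: P_in = P/eta = 21492.42 / 0.6 = 35821 W
Therefore the shaft input power required = 35821 W.


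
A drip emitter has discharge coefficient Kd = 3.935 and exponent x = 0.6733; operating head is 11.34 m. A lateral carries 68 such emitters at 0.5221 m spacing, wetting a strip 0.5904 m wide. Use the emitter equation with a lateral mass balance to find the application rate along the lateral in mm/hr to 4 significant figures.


Approach: apply the emitter equation with a lateral mass balance, q = Kd*h^x; Q = n*q; rate = Q/(n*spacing*width).
Step 1 — single emitter flow (q = Kd*h^x):
  q = 3.935 * 11.34^0.6733 = 20.1844 L/hr
Step 2 — total lateral flow: Q = 68 * 20.1844 = 1372.54 L/hr
Step 3 — wetted area: A = 68 * 0.5221 * 0.5904 = 20.9609 m^2
Step 4 — application rate: Q/A = 1372.54/20.9609 = 65.48 mm/hr
Therefore the application rate along the lateral = 65.48 mm/hr.


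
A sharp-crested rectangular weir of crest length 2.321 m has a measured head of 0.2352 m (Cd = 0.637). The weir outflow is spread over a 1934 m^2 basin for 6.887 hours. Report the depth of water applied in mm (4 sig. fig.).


Approach: apply the rectangular weir equation with a volume-to-depth conversion, Q = (2/3)*Cd*L*sqrt(2g)*H^1.5; d = Q*t/A * 1000.
Step 1 — weir discharge:
  Q = (2/3)*0.637*2.321*sqrt(2*9.81)*0.2352^1.5 = 0.497999 m^3/s
Step 2 — volume: V = 0.497999 * 6.887*3600 = 12347.0 m^3
Step 3 — depth: d = V/A * 1000 = 12347.0/1934 * 1000 = 6384 mm
Therefore the depth of water applied = 6384 mm.


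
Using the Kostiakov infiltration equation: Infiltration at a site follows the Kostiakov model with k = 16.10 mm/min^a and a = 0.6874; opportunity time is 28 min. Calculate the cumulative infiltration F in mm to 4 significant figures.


Approach: apply the Kostiakov infiltration equation, F = k*t^a.
F = 16.10 * 28^0.6874 = 159.1 mm
Therefore the cumulative infiltration F = 159.1 mm.


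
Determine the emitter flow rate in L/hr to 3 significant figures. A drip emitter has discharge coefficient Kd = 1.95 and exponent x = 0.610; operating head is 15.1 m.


Approach: apply the emitter characteristic equation, q = Kd * h^x.
q = 1.95 * 15.1^0.610 = 10.2 L/hr
Therefore the emitter flow rate = 10.2 L/hr.


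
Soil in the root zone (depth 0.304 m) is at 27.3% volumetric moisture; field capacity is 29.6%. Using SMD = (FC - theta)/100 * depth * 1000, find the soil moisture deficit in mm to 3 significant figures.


SMD = (29.6 - 27.3)/100 * 0.304 * 1000 = 6.99 mm
Therefore the soil moisture deficit = 6.99 mm.


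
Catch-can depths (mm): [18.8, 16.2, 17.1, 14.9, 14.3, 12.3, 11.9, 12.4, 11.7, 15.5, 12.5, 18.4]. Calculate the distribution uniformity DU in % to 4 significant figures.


Approach: apply the low-quarter distribution uniformity, DU = (mean of lowest quarter of readings / overall mean)*100.
sorted lowest 3 of 12: [11.7, 11.9, 12.3] -> mean = 11.9667 mm
overall mean = 14.6667 mm
DU = (11.9667/14.6667)*100 = 81.59 %
Therefore the distribution uniformity DU = 81.59 %.


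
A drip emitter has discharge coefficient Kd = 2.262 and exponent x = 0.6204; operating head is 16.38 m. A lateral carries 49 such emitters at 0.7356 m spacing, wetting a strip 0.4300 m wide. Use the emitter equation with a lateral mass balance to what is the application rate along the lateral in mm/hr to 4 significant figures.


Approach: apply the emitter equation with a lateral mass balance, q = Kd*h^x; Q = n*q; rate = Q/(n*spacing*width).
Step 1 — single emitter flow (q = Kd*h^x):
  q = 2.262 * 16.38^0.6204 = 12.8190 L/hr
Step 2 — total lateral flow: Q = 49 * 12.8190 = 628.129 L/hr
Step 3 — wetted area: A = 49 * 0.7356 * 0.4300 = 15.4991 m^2
Step 4 — application rate: Q/A = 628.129/15.4991 = 40.53 mm/hr
Therefore the application rate along the lateral = 40.53 mm/hr.


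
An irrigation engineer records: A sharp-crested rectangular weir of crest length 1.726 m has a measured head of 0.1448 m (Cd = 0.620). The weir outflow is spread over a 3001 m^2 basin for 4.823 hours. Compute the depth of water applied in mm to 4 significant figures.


Approach: apply the rectangular weir equation with a volume-to-depth conversion, Q = (2/3)*Cd*L*sqrt(2g)*H^1.5; d = Q*t/A * 1000.
Step 1 — weir discharge:
  Q = (2/3)*0.620*1.726*sqrt(2*9.81)*0.1448^1.5 = 0.174118 m^3/s
Step 2 — volume: V = 0.174118 * 4.823*3600 = 3023.18 m^3
Step 3 — depth: d = V/A * 1000 = 3023.18/3001 * 1000 = 1007 mm
Therefore the depth of water applied = 1007 mm.


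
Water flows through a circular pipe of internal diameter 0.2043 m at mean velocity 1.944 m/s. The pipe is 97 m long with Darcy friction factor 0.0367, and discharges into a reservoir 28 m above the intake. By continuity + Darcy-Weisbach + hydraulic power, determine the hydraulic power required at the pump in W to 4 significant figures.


Approach: apply continuity + Darcy-Weisbach + hydraulic power, Q = A*v; hf = f*(L/D)*(v^2/(2g)); H = static + hf; P = rho*g*Q*H.
Step 1 — flow rate (continuity, Q = A*v):
  A = pi*(0.2043/2)^2 = 0.0327813 m^2
  Q = 0.0327813 * 1.944 = 0.0637269 m^3/s
Step 2 — friction head loss (Darcy-Weisbach):
  hf = 0.0367 * (97/0.2043) * (1.944^2 / (2*9.81))
  hf = 3.35632 m
Step 3 — total head: H = 28 + 3.35632 = 31.3563 m
Step 4 — hydraulic power (P = rho*g*Q*H):
  P = 1000 * 9.81 * 0.0637269 * 31.3563 = 19600 W
Therefore the hydraulic power required at the pump = 19600 W.


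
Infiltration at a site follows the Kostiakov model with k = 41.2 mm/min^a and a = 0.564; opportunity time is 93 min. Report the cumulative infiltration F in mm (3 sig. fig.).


Approach: apply the Kostiakov infiltration equation, F = k*t^a.
F = 41.2 * 93^0.564 = 531 mm
Therefore the cumulative infiltration F = 531 mm.


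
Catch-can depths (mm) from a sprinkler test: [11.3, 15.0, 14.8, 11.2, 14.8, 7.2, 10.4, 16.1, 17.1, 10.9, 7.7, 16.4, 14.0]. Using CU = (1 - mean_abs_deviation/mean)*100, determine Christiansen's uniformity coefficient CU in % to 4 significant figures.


mean = 12.8385 mm
mean |d_i - mean| = 2.82012 mm
CU = (1 - 2.82012/12.8385)*100 = 78.03 %
Therefore Christiansen's uniformity coefficient CU = 78.03 %.


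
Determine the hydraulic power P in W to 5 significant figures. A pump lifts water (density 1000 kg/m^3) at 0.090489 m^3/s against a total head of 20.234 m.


Approach: apply the hydraulic power relation, P = rho*g*Q*H.
P = 1000 * 9.81 * 0.090489 * 20.234 = 17962 W
Therefore the hydraulic power P = 17962 W.


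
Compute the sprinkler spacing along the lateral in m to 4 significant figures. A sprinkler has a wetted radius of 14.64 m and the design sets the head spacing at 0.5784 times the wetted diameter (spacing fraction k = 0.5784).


Approach: apply the sprinkler spacing rule (spacing as a fraction of wetted diameter), S = k*(2*R).
S = 0.5784 * (2 * 14.64) = 16.94 m
Therefore the sprinkler spacing along the lateral = 16.94 m.


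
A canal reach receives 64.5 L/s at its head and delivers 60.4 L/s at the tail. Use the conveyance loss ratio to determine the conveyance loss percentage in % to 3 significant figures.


Approach: apply the conveyance loss ratio, loss% = ((Q_head - Q_tail)/Q_head)*100.
loss = ((64.5 - 60.4)/64.5)*100 = 6.36 %
Therefore the conveyance loss percentage = 6.36 %.


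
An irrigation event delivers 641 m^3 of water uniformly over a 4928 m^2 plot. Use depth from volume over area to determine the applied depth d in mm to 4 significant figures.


Approach: apply depth from volume over area, d = (V/A)*1000.
d = (641 / 4928) * 1000 = 130.1 mm
Therefore the applied depth d = 130.1 mm.


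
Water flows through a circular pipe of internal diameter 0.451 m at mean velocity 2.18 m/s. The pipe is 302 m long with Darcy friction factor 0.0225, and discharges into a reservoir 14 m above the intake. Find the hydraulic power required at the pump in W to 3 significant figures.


Approach: apply continuity + Darcy-Weisbach + hydraulic power, Q = A*v; hf = f*(L/D)*(v^2/(2g)); H = static + hf; P = rho*g*Q*H.
Step 1 — flow rate (continuity, Q = A*v):
  A = pi*(0.451/2)^2 = 0.15975 m^2
  Q = 0.15975 * 2.18 = 0.34826 m^3/s
Step 2 — friction head loss (Darcy-Weisbach):
  hf = 0.0225 * (302/0.451) * (2.18^2 / (2*9.81))
  hf = 3.6494 m
Step 3 — total head: H = 14 + 3.6494 = 17.649 m
Step 4 — hydraulic power (P = rho*g*Q*H):
  P = 1000 * 9.81 * 0.34826 * 17.649 = 60300 W
Therefore the hydraulic power required at the pump = 60300 W.


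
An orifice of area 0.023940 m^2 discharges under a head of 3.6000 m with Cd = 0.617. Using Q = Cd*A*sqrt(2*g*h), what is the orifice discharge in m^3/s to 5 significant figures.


Q = 0.617 * 0.023940 * sqrt(2*9.81*3.6000) = 0.12414 m^3/s
Therefore the orifice discharge = 0.12414 m^3/s.
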